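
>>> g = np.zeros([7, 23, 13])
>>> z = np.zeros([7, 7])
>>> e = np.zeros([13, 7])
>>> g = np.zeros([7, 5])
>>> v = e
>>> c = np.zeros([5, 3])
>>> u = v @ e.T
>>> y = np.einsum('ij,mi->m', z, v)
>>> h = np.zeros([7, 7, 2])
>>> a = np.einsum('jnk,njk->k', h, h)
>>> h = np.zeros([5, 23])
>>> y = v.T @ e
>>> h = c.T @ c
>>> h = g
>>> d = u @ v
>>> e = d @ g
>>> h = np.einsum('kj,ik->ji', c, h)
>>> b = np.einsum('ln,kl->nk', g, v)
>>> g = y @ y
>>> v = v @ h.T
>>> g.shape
(7, 7)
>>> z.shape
(7, 7)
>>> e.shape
(13, 5)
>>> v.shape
(13, 3)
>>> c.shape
(5, 3)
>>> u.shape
(13, 13)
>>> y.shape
(7, 7)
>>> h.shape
(3, 7)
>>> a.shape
(2,)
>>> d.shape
(13, 7)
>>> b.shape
(5, 13)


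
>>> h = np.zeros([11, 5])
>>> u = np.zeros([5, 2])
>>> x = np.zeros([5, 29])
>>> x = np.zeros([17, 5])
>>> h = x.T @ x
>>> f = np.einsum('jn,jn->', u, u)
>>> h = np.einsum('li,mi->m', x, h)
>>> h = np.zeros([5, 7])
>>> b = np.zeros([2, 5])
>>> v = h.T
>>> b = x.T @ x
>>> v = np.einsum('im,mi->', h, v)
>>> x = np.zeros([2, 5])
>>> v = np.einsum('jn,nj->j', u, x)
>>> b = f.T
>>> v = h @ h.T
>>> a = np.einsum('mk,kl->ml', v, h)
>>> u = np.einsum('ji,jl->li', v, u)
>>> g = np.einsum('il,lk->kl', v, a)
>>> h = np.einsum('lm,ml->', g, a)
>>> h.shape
()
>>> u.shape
(2, 5)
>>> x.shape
(2, 5)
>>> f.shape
()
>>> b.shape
()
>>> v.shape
(5, 5)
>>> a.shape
(5, 7)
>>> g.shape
(7, 5)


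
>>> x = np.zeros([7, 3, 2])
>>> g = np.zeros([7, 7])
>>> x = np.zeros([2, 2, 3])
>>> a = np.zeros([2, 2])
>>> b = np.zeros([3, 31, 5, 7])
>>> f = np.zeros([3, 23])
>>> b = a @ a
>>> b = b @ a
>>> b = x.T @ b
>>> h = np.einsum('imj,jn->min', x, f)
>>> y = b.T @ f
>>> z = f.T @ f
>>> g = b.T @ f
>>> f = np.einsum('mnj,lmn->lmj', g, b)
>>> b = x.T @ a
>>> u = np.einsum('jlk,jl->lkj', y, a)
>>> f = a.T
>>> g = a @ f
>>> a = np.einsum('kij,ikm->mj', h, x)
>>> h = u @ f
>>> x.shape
(2, 2, 3)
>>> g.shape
(2, 2)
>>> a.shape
(3, 23)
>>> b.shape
(3, 2, 2)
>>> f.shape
(2, 2)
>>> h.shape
(2, 23, 2)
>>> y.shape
(2, 2, 23)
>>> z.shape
(23, 23)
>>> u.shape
(2, 23, 2)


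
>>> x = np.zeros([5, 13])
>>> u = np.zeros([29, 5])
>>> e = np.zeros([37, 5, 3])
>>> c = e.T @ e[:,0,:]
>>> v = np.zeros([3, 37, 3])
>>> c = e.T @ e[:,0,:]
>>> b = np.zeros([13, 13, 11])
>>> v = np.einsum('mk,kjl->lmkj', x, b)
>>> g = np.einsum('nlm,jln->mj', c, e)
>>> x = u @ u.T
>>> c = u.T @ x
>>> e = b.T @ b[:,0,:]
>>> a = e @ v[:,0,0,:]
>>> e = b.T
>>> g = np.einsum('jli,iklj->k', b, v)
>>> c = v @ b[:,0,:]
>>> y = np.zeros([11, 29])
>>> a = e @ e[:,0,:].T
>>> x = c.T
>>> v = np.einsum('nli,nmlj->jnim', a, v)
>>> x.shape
(11, 13, 5, 11)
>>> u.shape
(29, 5)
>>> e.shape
(11, 13, 13)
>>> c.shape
(11, 5, 13, 11)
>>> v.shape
(13, 11, 11, 5)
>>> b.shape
(13, 13, 11)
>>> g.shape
(5,)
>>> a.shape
(11, 13, 11)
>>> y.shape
(11, 29)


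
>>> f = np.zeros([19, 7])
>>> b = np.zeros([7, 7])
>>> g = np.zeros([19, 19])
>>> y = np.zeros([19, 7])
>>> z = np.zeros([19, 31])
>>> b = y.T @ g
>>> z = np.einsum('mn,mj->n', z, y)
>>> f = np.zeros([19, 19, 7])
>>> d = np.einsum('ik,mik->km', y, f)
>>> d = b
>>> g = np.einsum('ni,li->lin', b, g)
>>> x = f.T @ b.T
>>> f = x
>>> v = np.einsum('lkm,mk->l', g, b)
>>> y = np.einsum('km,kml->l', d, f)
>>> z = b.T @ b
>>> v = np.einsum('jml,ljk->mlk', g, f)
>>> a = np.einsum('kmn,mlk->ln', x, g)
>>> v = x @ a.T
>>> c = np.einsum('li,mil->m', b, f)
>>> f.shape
(7, 19, 7)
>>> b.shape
(7, 19)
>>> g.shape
(19, 19, 7)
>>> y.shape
(7,)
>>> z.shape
(19, 19)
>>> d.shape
(7, 19)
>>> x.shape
(7, 19, 7)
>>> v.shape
(7, 19, 19)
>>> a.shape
(19, 7)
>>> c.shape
(7,)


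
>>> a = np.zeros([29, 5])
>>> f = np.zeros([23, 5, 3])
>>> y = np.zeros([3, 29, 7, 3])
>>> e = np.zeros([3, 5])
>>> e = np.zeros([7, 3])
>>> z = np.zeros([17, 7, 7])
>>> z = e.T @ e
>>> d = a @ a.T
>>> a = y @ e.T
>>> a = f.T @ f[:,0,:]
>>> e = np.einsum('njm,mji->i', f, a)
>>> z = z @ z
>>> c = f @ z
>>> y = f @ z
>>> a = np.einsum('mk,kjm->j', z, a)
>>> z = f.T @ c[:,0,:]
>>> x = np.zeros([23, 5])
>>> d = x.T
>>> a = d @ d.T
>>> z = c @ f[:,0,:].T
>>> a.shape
(5, 5)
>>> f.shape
(23, 5, 3)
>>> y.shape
(23, 5, 3)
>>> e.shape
(3,)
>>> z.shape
(23, 5, 23)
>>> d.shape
(5, 23)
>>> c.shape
(23, 5, 3)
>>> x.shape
(23, 5)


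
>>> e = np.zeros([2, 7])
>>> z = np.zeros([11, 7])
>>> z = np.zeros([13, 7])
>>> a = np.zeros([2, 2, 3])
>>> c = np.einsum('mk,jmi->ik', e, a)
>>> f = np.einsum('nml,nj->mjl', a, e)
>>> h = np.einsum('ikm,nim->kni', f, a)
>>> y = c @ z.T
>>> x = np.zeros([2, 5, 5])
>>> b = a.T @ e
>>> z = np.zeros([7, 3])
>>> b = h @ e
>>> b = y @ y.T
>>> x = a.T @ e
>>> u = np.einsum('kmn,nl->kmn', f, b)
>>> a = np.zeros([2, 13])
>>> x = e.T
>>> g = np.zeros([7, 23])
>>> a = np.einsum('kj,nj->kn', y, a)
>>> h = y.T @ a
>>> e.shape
(2, 7)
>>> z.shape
(7, 3)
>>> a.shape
(3, 2)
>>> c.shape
(3, 7)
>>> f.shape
(2, 7, 3)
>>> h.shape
(13, 2)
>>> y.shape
(3, 13)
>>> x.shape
(7, 2)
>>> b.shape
(3, 3)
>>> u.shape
(2, 7, 3)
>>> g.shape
(7, 23)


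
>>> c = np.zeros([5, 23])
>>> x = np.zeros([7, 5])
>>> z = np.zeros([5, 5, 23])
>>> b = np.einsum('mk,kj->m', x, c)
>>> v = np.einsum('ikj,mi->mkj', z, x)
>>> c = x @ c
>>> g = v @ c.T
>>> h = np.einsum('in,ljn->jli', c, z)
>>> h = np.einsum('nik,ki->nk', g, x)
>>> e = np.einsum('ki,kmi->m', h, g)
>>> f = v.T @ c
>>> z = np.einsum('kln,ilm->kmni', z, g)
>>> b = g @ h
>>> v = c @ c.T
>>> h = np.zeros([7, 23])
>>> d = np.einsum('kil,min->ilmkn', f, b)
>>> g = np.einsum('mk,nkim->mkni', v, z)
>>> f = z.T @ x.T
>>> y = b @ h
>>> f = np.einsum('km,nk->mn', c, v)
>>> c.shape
(7, 23)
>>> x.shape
(7, 5)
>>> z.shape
(5, 7, 23, 7)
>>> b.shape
(7, 5, 7)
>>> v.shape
(7, 7)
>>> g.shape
(7, 7, 5, 23)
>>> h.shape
(7, 23)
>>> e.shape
(5,)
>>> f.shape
(23, 7)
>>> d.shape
(5, 23, 7, 23, 7)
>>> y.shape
(7, 5, 23)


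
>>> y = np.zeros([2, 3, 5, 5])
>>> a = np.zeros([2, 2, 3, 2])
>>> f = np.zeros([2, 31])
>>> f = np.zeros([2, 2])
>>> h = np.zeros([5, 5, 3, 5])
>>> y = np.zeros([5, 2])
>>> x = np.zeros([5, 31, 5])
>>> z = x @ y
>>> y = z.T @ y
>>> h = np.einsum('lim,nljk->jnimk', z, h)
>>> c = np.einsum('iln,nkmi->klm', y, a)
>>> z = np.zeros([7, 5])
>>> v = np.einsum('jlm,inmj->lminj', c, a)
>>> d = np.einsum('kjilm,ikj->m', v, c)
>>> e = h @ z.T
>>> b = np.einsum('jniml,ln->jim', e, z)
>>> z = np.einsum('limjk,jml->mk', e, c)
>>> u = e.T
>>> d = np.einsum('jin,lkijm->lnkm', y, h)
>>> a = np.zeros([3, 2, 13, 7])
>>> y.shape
(2, 31, 2)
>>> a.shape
(3, 2, 13, 7)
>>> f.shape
(2, 2)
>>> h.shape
(3, 5, 31, 2, 5)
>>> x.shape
(5, 31, 5)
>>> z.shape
(31, 7)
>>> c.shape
(2, 31, 3)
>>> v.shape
(31, 3, 2, 2, 2)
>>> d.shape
(3, 2, 5, 5)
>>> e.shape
(3, 5, 31, 2, 7)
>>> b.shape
(3, 31, 2)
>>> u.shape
(7, 2, 31, 5, 3)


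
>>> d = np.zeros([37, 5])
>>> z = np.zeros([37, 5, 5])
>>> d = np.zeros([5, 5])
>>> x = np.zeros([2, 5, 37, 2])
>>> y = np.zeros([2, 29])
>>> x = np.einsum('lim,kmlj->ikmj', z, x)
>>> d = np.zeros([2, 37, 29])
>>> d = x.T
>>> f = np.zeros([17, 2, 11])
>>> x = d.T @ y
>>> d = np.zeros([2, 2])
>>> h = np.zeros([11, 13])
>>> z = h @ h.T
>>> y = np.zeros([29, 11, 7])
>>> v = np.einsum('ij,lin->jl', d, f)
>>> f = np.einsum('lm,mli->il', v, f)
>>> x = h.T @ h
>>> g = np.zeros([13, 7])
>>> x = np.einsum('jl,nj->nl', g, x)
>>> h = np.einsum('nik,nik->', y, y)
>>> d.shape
(2, 2)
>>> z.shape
(11, 11)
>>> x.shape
(13, 7)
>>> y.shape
(29, 11, 7)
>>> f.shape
(11, 2)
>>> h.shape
()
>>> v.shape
(2, 17)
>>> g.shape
(13, 7)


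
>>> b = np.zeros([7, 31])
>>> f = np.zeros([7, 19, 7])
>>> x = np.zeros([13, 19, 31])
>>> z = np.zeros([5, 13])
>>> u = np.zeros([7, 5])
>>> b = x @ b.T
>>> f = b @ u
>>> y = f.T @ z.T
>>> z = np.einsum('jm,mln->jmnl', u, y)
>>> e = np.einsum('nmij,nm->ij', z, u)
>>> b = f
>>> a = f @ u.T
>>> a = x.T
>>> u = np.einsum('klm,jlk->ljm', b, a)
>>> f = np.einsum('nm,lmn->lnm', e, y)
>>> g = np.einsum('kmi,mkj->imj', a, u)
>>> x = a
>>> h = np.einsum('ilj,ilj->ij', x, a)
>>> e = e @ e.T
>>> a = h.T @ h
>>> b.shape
(13, 19, 5)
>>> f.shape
(5, 5, 19)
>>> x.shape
(31, 19, 13)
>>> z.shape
(7, 5, 5, 19)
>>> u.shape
(19, 31, 5)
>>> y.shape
(5, 19, 5)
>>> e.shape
(5, 5)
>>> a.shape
(13, 13)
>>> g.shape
(13, 19, 5)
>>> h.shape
(31, 13)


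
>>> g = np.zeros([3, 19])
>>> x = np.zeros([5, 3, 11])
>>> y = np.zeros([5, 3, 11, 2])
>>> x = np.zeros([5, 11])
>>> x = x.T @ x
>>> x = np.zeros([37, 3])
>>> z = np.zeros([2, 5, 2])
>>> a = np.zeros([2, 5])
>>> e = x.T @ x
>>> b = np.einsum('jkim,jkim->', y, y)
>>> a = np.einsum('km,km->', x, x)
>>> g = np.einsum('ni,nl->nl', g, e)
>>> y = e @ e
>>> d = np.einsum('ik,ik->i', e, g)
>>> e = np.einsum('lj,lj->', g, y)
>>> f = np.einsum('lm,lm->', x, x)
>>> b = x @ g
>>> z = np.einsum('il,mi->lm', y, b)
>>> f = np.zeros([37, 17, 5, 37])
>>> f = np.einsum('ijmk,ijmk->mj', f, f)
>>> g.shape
(3, 3)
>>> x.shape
(37, 3)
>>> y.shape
(3, 3)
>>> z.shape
(3, 37)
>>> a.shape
()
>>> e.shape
()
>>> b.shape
(37, 3)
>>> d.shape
(3,)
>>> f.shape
(5, 17)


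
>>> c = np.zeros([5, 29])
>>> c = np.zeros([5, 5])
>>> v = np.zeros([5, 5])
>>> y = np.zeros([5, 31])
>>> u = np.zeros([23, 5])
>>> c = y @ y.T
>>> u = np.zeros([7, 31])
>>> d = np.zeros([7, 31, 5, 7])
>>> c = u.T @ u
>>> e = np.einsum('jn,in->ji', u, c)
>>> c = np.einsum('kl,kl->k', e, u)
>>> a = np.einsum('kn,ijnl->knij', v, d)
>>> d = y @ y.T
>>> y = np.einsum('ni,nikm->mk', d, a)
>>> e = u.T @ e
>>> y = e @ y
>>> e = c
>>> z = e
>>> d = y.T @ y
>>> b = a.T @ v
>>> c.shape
(7,)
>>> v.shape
(5, 5)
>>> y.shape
(31, 7)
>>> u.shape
(7, 31)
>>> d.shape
(7, 7)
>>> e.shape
(7,)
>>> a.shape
(5, 5, 7, 31)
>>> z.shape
(7,)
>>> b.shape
(31, 7, 5, 5)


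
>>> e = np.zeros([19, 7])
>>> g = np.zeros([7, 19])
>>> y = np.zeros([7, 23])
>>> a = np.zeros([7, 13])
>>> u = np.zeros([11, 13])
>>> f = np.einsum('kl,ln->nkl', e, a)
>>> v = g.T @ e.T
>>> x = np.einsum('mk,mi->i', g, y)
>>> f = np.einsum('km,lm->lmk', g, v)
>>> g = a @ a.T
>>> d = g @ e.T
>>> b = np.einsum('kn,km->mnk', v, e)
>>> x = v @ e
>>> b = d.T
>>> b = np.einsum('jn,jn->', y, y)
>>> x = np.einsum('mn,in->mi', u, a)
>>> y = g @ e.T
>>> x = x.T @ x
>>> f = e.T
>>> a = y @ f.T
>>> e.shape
(19, 7)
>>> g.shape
(7, 7)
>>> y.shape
(7, 19)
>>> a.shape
(7, 7)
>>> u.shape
(11, 13)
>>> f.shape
(7, 19)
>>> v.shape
(19, 19)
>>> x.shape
(7, 7)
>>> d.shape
(7, 19)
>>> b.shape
()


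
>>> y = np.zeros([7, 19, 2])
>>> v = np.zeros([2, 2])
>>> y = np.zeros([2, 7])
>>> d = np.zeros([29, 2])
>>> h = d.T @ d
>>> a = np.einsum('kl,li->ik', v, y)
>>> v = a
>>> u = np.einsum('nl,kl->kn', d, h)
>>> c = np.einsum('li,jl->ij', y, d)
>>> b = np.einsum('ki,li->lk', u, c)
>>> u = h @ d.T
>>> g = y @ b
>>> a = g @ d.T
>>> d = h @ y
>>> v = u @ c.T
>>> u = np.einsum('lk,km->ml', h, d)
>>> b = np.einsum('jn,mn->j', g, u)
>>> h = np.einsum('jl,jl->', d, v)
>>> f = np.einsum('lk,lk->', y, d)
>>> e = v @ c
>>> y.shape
(2, 7)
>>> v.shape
(2, 7)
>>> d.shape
(2, 7)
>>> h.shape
()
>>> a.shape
(2, 29)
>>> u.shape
(7, 2)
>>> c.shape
(7, 29)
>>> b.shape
(2,)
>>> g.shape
(2, 2)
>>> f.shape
()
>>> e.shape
(2, 29)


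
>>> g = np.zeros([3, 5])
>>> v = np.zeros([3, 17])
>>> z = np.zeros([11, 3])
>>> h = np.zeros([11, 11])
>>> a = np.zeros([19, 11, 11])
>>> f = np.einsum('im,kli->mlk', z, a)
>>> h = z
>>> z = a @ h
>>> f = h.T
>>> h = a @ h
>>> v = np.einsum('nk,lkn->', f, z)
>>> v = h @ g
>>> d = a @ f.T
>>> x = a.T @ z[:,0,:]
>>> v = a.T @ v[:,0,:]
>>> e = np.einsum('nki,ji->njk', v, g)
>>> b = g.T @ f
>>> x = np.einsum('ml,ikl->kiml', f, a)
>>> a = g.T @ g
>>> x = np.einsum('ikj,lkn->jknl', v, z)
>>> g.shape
(3, 5)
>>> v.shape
(11, 11, 5)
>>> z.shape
(19, 11, 3)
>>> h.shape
(19, 11, 3)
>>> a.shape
(5, 5)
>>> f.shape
(3, 11)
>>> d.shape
(19, 11, 3)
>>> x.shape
(5, 11, 3, 19)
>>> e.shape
(11, 3, 11)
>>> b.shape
(5, 11)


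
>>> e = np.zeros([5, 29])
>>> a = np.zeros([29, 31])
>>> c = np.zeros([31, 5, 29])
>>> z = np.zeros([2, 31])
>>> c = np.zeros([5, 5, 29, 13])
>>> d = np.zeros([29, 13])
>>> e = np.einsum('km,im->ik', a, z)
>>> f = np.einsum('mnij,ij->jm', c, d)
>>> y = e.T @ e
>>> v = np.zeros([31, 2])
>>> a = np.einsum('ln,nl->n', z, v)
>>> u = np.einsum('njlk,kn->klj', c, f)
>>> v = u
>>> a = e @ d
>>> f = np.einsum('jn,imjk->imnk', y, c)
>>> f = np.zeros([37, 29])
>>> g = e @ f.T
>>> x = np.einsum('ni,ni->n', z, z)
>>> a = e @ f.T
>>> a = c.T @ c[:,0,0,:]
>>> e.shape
(2, 29)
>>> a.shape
(13, 29, 5, 13)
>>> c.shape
(5, 5, 29, 13)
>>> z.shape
(2, 31)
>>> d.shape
(29, 13)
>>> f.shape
(37, 29)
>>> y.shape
(29, 29)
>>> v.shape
(13, 29, 5)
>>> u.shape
(13, 29, 5)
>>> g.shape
(2, 37)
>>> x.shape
(2,)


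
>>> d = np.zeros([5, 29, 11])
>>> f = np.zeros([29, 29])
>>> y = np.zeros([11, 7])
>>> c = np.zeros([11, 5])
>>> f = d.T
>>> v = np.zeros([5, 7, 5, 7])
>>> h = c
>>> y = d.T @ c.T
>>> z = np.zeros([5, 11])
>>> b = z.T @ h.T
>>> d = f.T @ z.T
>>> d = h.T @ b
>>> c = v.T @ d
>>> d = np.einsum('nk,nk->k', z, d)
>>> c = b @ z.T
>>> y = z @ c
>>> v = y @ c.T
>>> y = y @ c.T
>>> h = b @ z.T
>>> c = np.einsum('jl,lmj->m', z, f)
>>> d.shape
(11,)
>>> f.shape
(11, 29, 5)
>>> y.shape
(5, 11)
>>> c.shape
(29,)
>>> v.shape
(5, 11)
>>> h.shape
(11, 5)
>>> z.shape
(5, 11)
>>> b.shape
(11, 11)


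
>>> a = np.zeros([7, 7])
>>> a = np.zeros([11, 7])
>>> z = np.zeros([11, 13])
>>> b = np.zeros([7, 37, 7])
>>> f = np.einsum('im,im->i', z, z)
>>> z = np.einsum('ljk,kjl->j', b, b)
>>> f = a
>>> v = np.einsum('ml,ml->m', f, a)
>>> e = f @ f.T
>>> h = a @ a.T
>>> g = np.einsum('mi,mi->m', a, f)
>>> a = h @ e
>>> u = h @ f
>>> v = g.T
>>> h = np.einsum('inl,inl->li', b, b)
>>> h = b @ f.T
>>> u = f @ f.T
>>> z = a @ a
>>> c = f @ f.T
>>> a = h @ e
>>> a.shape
(7, 37, 11)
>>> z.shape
(11, 11)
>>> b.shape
(7, 37, 7)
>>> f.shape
(11, 7)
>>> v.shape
(11,)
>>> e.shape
(11, 11)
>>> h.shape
(7, 37, 11)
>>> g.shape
(11,)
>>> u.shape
(11, 11)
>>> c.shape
(11, 11)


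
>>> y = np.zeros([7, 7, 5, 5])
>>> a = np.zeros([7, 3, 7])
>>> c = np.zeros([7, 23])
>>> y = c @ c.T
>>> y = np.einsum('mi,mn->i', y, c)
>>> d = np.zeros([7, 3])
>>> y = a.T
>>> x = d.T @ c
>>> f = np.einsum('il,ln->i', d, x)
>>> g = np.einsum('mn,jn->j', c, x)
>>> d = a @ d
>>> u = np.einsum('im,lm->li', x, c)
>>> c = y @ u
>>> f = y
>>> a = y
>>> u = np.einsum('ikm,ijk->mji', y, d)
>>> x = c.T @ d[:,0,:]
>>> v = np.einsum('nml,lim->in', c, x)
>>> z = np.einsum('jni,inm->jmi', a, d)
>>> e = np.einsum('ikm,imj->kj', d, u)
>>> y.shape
(7, 3, 7)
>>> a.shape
(7, 3, 7)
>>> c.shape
(7, 3, 3)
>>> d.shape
(7, 3, 3)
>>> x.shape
(3, 3, 3)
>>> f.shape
(7, 3, 7)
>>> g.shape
(3,)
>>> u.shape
(7, 3, 7)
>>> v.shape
(3, 7)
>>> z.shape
(7, 3, 7)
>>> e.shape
(3, 7)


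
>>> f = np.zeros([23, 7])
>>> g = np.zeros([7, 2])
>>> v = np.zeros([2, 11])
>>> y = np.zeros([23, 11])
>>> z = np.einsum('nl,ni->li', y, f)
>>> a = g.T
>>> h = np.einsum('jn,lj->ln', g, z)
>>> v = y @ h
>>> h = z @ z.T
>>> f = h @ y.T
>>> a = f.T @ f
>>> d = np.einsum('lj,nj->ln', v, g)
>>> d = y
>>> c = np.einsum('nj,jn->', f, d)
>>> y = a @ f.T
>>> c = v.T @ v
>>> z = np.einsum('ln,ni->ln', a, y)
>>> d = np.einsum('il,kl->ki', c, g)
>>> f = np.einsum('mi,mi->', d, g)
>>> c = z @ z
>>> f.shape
()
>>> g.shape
(7, 2)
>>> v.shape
(23, 2)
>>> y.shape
(23, 11)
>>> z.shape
(23, 23)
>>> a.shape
(23, 23)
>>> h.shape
(11, 11)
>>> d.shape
(7, 2)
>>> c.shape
(23, 23)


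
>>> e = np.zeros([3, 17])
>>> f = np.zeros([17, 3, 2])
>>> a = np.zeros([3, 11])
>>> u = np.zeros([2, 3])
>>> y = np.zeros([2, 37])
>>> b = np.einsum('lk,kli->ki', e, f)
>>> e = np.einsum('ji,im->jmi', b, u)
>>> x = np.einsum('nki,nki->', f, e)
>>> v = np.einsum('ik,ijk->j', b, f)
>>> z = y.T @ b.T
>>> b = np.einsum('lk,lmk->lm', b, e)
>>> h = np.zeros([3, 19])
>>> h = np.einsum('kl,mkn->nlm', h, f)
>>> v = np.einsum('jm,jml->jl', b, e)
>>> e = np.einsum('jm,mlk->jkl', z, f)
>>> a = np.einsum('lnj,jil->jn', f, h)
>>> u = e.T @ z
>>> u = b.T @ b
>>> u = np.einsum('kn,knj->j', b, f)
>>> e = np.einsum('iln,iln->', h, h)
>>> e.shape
()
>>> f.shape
(17, 3, 2)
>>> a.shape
(2, 3)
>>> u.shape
(2,)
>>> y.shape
(2, 37)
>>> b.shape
(17, 3)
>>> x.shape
()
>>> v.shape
(17, 2)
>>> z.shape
(37, 17)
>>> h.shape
(2, 19, 17)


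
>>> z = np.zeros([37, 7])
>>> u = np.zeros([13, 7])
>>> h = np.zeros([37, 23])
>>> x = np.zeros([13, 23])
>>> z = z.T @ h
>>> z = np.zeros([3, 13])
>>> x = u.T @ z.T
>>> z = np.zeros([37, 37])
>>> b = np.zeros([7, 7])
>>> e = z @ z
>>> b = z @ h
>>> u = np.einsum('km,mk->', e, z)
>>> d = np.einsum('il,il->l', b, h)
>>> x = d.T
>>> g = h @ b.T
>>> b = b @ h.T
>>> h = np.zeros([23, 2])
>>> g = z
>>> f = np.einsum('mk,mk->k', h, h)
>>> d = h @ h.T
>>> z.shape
(37, 37)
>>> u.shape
()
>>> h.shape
(23, 2)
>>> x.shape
(23,)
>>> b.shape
(37, 37)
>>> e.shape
(37, 37)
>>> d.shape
(23, 23)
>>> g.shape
(37, 37)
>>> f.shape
(2,)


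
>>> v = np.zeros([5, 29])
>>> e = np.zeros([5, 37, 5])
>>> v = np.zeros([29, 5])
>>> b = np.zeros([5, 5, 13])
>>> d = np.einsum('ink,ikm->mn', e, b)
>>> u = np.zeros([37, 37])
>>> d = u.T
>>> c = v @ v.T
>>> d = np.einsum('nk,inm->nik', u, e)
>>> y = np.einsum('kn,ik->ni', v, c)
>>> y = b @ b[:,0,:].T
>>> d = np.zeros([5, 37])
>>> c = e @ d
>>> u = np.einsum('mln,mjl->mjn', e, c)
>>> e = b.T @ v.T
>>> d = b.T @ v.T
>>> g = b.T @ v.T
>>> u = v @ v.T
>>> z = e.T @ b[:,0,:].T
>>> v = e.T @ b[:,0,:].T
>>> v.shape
(29, 5, 5)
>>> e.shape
(13, 5, 29)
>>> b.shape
(5, 5, 13)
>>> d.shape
(13, 5, 29)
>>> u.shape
(29, 29)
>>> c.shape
(5, 37, 37)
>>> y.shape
(5, 5, 5)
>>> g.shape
(13, 5, 29)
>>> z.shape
(29, 5, 5)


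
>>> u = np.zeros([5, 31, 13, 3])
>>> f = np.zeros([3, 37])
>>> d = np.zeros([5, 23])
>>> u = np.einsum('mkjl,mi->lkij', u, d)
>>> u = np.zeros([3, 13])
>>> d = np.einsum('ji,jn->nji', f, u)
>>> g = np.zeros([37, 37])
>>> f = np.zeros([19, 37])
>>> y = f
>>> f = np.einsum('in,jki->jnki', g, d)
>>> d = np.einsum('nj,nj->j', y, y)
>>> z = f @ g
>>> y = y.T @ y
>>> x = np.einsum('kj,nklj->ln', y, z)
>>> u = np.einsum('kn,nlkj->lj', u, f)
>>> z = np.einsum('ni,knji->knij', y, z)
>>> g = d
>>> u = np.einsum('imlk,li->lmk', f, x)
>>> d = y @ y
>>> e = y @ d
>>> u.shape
(3, 37, 37)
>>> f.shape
(13, 37, 3, 37)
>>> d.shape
(37, 37)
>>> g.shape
(37,)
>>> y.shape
(37, 37)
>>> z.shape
(13, 37, 37, 3)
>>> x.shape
(3, 13)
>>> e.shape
(37, 37)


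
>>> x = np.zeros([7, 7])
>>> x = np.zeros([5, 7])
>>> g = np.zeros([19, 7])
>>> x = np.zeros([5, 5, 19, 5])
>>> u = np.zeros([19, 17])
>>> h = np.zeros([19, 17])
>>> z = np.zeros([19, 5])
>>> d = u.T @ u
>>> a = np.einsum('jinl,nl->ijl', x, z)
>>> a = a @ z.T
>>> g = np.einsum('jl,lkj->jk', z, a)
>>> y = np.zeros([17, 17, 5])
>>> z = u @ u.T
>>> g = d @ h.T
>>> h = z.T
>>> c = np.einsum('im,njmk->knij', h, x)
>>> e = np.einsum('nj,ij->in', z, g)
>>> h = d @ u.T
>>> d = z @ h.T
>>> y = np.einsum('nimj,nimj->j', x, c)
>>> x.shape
(5, 5, 19, 5)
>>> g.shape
(17, 19)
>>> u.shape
(19, 17)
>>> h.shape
(17, 19)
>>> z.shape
(19, 19)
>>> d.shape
(19, 17)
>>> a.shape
(5, 5, 19)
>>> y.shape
(5,)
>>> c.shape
(5, 5, 19, 5)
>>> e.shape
(17, 19)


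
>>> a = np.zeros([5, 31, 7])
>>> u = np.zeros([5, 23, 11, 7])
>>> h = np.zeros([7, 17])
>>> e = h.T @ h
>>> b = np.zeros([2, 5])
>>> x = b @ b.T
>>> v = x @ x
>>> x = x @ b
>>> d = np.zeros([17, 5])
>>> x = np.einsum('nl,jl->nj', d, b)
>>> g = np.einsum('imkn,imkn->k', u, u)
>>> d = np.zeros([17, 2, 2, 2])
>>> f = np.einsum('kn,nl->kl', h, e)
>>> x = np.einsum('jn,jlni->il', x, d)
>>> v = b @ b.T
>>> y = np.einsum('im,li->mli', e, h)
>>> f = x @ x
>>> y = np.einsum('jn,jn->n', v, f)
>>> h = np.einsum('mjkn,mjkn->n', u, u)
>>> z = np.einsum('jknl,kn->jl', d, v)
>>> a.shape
(5, 31, 7)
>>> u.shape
(5, 23, 11, 7)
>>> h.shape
(7,)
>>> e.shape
(17, 17)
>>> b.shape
(2, 5)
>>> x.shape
(2, 2)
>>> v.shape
(2, 2)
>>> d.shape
(17, 2, 2, 2)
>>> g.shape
(11,)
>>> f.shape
(2, 2)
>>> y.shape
(2,)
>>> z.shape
(17, 2)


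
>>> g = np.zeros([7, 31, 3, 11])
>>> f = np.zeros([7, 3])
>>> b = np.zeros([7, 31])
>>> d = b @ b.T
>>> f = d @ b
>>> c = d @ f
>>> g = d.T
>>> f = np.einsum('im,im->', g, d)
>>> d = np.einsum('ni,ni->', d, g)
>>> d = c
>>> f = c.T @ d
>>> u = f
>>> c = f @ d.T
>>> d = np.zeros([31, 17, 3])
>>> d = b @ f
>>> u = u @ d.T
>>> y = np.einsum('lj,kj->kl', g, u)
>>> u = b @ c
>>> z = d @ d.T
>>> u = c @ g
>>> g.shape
(7, 7)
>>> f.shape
(31, 31)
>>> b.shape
(7, 31)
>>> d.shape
(7, 31)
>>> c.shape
(31, 7)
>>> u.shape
(31, 7)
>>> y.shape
(31, 7)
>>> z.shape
(7, 7)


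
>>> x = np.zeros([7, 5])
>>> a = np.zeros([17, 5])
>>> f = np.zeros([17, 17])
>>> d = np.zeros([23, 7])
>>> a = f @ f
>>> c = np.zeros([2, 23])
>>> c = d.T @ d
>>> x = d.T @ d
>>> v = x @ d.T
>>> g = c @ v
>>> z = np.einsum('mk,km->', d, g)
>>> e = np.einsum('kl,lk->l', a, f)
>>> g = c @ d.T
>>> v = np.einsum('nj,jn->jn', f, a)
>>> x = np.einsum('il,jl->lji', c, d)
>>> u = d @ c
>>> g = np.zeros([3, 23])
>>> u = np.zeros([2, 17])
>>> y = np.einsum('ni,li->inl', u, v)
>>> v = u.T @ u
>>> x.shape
(7, 23, 7)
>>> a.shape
(17, 17)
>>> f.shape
(17, 17)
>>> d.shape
(23, 7)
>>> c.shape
(7, 7)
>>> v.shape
(17, 17)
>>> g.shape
(3, 23)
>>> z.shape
()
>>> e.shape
(17,)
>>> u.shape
(2, 17)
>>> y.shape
(17, 2, 17)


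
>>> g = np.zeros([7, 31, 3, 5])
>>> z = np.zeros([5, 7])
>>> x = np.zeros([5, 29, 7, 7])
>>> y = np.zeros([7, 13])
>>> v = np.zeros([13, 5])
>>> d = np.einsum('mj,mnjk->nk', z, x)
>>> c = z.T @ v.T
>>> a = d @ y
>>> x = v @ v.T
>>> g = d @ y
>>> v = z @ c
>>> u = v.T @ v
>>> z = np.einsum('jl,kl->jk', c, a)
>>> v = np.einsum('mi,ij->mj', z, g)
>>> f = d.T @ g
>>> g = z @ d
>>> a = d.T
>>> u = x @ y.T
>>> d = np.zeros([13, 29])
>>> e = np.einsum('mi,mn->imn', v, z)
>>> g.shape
(7, 7)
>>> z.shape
(7, 29)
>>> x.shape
(13, 13)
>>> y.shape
(7, 13)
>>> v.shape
(7, 13)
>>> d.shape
(13, 29)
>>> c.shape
(7, 13)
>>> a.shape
(7, 29)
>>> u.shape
(13, 7)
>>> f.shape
(7, 13)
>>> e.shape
(13, 7, 29)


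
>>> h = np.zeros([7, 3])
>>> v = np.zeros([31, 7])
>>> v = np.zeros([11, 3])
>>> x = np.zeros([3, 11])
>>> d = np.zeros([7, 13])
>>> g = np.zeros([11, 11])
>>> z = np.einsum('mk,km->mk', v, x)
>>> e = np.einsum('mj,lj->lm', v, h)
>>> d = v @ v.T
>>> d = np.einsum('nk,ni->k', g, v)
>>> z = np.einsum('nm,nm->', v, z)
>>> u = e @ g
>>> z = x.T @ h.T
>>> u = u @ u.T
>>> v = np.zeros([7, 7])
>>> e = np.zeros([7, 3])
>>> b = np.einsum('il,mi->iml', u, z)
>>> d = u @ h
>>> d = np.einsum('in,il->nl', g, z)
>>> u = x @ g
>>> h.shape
(7, 3)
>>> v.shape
(7, 7)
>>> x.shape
(3, 11)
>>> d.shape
(11, 7)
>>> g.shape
(11, 11)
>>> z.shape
(11, 7)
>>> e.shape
(7, 3)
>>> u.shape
(3, 11)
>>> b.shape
(7, 11, 7)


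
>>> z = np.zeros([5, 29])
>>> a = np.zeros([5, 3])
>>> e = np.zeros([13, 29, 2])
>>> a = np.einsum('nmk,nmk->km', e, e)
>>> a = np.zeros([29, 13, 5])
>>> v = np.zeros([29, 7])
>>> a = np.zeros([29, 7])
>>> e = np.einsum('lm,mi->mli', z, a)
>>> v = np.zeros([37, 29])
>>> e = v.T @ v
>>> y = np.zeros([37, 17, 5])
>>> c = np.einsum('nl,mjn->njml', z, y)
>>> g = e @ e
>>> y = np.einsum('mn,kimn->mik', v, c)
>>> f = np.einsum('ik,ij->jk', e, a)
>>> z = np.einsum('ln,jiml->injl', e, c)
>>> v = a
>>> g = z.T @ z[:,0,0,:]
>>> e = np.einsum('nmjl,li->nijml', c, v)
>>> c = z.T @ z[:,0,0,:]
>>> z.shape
(17, 29, 5, 29)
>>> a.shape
(29, 7)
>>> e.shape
(5, 7, 37, 17, 29)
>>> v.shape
(29, 7)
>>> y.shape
(37, 17, 5)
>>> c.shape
(29, 5, 29, 29)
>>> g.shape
(29, 5, 29, 29)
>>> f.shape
(7, 29)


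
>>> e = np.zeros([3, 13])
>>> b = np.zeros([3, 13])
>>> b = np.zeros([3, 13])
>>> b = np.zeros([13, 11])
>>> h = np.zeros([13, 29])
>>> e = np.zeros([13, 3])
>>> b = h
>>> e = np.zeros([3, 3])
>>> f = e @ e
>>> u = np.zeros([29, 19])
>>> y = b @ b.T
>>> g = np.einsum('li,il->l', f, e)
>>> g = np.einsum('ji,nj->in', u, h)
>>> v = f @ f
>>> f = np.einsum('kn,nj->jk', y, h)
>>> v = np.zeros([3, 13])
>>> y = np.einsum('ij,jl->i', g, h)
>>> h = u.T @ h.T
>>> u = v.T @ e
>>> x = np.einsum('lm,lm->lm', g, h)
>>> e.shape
(3, 3)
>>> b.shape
(13, 29)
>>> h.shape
(19, 13)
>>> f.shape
(29, 13)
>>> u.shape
(13, 3)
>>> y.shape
(19,)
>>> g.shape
(19, 13)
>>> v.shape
(3, 13)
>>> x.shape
(19, 13)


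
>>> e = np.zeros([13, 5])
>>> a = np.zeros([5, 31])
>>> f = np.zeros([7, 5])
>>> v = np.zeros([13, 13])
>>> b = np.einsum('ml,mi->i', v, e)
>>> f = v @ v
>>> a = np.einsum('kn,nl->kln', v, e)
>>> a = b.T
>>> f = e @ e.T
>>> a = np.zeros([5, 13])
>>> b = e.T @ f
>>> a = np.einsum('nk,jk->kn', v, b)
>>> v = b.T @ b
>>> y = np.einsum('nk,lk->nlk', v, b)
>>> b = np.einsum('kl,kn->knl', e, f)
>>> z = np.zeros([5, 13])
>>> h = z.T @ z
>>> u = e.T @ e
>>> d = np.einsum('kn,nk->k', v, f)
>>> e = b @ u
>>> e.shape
(13, 13, 5)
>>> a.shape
(13, 13)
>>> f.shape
(13, 13)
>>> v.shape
(13, 13)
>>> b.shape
(13, 13, 5)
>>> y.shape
(13, 5, 13)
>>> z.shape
(5, 13)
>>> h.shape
(13, 13)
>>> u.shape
(5, 5)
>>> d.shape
(13,)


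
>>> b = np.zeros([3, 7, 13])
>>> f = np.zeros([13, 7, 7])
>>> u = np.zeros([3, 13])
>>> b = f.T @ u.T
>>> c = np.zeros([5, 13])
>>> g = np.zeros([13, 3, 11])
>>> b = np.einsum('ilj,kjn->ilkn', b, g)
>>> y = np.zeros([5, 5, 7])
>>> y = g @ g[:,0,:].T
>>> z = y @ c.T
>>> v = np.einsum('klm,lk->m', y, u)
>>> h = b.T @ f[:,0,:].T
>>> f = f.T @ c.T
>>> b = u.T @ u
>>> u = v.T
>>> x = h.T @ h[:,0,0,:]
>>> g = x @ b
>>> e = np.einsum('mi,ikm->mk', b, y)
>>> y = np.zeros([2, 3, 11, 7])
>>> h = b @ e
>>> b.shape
(13, 13)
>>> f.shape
(7, 7, 5)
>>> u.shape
(13,)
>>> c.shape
(5, 13)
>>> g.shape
(13, 7, 13, 13)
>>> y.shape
(2, 3, 11, 7)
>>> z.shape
(13, 3, 5)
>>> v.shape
(13,)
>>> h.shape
(13, 3)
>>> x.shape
(13, 7, 13, 13)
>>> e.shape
(13, 3)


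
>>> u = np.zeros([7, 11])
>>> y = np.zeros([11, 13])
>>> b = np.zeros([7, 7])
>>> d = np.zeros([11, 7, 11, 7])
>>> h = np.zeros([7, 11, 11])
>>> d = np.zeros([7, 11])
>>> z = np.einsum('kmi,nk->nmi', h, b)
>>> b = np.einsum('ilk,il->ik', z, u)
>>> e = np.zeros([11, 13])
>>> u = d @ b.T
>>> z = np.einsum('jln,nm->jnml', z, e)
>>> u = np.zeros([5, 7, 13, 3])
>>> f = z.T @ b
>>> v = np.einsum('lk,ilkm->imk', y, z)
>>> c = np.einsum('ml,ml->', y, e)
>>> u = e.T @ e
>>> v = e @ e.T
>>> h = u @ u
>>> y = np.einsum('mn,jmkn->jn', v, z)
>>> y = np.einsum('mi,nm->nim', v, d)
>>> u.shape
(13, 13)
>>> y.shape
(7, 11, 11)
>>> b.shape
(7, 11)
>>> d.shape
(7, 11)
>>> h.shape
(13, 13)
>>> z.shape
(7, 11, 13, 11)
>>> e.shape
(11, 13)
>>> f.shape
(11, 13, 11, 11)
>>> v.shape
(11, 11)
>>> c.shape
()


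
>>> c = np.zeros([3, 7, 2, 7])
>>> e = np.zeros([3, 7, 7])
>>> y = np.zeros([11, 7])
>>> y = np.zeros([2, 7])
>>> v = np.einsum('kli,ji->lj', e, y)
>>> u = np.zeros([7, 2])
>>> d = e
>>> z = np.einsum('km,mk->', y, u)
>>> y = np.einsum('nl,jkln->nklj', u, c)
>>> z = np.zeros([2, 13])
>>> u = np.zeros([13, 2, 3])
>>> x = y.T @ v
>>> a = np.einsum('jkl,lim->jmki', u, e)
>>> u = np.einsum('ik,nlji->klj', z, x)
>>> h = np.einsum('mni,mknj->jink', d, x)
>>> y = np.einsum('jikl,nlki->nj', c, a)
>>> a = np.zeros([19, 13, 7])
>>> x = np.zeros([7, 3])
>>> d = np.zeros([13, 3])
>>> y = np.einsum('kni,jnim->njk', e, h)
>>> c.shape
(3, 7, 2, 7)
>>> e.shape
(3, 7, 7)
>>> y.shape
(7, 2, 3)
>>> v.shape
(7, 2)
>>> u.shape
(13, 2, 7)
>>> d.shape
(13, 3)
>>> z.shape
(2, 13)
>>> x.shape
(7, 3)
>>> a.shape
(19, 13, 7)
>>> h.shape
(2, 7, 7, 2)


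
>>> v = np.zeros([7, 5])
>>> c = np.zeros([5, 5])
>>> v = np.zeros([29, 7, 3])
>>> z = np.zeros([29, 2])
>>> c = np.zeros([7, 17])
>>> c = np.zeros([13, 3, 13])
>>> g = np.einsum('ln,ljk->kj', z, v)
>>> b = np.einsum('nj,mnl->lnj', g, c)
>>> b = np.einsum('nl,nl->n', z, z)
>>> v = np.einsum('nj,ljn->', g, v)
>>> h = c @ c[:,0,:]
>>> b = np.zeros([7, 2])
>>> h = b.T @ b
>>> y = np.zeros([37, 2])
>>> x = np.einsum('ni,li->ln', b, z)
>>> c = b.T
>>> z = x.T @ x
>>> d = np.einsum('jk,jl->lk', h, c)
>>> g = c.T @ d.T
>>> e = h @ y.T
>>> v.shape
()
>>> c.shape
(2, 7)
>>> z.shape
(7, 7)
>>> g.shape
(7, 7)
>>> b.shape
(7, 2)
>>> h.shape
(2, 2)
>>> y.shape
(37, 2)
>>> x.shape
(29, 7)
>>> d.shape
(7, 2)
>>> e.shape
(2, 37)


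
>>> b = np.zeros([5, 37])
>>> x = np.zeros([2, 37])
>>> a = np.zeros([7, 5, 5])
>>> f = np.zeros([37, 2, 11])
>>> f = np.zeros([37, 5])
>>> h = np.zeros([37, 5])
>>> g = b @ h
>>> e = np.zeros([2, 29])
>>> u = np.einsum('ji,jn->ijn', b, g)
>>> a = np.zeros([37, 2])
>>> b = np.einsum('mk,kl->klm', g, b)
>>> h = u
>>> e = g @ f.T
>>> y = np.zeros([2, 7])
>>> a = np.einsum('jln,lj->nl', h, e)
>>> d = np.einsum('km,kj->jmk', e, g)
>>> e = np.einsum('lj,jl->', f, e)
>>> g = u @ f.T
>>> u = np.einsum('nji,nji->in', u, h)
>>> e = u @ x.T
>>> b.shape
(5, 37, 5)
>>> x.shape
(2, 37)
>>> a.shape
(5, 5)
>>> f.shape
(37, 5)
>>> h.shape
(37, 5, 5)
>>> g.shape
(37, 5, 37)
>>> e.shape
(5, 2)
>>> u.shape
(5, 37)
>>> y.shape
(2, 7)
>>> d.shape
(5, 37, 5)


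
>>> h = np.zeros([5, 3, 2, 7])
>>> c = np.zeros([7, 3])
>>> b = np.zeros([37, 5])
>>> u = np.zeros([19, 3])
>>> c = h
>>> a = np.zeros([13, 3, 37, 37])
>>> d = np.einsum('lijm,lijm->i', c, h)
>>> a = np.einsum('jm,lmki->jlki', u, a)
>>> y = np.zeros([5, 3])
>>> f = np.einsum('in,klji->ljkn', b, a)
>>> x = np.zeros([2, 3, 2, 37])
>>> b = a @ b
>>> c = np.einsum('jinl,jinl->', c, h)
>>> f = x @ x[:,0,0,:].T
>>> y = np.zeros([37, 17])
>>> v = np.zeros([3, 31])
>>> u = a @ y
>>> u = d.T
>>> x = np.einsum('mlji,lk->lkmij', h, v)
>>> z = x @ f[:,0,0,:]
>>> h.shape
(5, 3, 2, 7)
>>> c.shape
()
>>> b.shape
(19, 13, 37, 5)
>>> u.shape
(3,)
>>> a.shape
(19, 13, 37, 37)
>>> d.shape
(3,)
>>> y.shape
(37, 17)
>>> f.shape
(2, 3, 2, 2)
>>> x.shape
(3, 31, 5, 7, 2)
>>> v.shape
(3, 31)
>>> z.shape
(3, 31, 5, 7, 2)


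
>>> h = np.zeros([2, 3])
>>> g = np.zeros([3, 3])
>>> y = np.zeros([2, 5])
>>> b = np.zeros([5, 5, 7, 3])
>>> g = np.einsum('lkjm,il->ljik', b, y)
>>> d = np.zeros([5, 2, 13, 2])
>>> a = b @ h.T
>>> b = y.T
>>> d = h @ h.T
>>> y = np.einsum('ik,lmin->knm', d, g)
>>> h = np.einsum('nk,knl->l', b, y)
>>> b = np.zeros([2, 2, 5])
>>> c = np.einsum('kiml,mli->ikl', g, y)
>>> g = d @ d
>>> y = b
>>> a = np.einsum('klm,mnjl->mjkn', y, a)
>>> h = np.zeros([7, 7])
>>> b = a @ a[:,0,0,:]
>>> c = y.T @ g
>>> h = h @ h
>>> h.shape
(7, 7)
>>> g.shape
(2, 2)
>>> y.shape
(2, 2, 5)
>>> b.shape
(5, 7, 2, 5)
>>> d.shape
(2, 2)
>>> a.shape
(5, 7, 2, 5)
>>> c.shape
(5, 2, 2)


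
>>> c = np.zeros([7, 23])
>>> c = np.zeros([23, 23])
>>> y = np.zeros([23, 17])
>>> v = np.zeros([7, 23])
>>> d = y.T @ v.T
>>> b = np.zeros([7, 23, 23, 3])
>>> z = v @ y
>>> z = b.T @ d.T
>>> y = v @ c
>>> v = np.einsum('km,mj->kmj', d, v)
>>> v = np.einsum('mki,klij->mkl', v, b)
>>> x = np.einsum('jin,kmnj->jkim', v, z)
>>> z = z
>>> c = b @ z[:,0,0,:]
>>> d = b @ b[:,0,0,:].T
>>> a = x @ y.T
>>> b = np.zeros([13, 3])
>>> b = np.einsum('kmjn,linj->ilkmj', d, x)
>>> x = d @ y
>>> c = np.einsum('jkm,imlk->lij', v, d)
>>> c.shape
(23, 7, 17)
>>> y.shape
(7, 23)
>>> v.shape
(17, 7, 23)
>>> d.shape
(7, 23, 23, 7)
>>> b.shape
(3, 17, 7, 23, 23)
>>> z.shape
(3, 23, 23, 17)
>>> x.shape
(7, 23, 23, 23)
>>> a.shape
(17, 3, 7, 7)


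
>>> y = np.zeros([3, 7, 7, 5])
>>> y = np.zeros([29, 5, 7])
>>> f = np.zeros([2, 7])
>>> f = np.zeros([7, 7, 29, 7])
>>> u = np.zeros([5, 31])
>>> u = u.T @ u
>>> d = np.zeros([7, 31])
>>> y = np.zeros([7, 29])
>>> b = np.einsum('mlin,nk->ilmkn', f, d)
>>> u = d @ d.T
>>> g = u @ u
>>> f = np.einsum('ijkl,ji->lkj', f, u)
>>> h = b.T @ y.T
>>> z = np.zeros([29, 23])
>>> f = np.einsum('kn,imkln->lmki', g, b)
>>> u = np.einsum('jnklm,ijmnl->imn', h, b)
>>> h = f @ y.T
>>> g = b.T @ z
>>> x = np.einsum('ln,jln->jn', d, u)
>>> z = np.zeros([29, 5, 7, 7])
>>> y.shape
(7, 29)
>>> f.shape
(31, 7, 7, 29)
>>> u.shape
(29, 7, 31)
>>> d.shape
(7, 31)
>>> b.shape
(29, 7, 7, 31, 7)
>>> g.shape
(7, 31, 7, 7, 23)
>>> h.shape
(31, 7, 7, 7)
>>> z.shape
(29, 5, 7, 7)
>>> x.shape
(29, 31)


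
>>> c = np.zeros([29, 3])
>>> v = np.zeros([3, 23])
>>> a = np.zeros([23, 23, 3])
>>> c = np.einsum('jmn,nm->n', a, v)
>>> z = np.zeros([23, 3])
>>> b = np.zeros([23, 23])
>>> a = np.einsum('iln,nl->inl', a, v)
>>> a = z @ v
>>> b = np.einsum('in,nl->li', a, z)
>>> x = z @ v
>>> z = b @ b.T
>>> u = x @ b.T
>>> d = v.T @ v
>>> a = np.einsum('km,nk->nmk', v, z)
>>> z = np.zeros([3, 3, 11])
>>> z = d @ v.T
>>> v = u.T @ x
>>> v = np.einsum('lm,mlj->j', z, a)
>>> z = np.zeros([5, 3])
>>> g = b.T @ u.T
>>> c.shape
(3,)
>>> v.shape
(3,)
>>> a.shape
(3, 23, 3)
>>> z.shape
(5, 3)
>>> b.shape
(3, 23)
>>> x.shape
(23, 23)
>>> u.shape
(23, 3)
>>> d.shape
(23, 23)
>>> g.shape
(23, 23)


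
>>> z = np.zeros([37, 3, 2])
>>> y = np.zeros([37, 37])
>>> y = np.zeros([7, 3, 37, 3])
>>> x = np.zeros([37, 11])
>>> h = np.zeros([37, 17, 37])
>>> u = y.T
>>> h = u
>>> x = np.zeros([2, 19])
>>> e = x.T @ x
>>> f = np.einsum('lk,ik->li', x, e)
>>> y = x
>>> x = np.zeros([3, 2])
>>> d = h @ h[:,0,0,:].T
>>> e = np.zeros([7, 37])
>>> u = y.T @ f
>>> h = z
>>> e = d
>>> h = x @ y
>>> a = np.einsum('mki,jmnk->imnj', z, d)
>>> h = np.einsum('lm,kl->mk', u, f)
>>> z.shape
(37, 3, 2)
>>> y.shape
(2, 19)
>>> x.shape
(3, 2)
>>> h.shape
(19, 2)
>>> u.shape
(19, 19)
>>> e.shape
(3, 37, 3, 3)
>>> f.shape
(2, 19)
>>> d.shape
(3, 37, 3, 3)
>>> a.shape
(2, 37, 3, 3)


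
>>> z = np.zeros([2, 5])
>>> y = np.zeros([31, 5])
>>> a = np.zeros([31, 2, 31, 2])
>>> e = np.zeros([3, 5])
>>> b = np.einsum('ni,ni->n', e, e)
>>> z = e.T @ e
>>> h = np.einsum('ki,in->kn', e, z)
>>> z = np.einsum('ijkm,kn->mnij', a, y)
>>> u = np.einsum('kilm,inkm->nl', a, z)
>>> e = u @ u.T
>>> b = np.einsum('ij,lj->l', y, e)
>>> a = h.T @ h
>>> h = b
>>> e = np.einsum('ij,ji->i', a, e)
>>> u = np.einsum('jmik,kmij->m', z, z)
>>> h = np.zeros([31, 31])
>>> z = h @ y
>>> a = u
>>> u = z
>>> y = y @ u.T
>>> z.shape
(31, 5)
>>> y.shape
(31, 31)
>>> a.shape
(5,)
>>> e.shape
(5,)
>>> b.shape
(5,)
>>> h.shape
(31, 31)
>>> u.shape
(31, 5)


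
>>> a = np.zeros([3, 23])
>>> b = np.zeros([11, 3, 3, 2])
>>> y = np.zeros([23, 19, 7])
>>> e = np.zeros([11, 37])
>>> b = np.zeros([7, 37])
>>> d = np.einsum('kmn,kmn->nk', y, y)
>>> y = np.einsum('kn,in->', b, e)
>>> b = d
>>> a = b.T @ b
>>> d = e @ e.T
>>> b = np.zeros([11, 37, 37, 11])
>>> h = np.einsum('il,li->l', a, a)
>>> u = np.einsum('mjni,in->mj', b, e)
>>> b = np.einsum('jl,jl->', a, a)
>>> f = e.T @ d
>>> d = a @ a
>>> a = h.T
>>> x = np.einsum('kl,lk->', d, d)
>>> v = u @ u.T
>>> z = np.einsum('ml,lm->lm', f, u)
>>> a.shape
(23,)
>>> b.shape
()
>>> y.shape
()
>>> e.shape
(11, 37)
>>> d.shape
(23, 23)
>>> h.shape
(23,)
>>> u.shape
(11, 37)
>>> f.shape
(37, 11)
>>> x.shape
()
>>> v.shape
(11, 11)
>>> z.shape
(11, 37)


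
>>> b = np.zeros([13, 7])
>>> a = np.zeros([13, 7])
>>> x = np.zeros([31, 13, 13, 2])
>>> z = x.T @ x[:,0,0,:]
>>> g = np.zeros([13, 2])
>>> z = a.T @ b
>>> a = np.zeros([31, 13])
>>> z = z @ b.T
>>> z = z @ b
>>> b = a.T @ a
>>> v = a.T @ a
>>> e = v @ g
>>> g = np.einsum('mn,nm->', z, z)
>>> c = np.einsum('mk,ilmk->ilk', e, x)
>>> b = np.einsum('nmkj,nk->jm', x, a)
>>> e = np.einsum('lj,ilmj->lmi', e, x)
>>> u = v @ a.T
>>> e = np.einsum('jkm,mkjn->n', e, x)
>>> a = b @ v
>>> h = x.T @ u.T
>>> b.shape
(2, 13)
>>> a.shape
(2, 13)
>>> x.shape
(31, 13, 13, 2)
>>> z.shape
(7, 7)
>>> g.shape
()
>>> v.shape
(13, 13)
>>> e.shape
(2,)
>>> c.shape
(31, 13, 2)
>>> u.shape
(13, 31)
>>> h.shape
(2, 13, 13, 13)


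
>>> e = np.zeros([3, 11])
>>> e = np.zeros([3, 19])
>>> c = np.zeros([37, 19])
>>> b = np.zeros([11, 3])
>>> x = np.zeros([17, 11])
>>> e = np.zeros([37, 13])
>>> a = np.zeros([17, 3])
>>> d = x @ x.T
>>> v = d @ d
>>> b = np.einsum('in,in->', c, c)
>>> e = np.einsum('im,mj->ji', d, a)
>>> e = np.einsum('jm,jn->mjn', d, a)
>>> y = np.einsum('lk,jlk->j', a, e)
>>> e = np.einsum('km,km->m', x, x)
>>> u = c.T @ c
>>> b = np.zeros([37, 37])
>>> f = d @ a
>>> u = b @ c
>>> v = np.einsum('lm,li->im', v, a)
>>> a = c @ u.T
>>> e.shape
(11,)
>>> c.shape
(37, 19)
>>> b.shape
(37, 37)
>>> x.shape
(17, 11)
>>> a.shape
(37, 37)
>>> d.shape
(17, 17)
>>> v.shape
(3, 17)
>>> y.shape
(17,)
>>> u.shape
(37, 19)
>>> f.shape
(17, 3)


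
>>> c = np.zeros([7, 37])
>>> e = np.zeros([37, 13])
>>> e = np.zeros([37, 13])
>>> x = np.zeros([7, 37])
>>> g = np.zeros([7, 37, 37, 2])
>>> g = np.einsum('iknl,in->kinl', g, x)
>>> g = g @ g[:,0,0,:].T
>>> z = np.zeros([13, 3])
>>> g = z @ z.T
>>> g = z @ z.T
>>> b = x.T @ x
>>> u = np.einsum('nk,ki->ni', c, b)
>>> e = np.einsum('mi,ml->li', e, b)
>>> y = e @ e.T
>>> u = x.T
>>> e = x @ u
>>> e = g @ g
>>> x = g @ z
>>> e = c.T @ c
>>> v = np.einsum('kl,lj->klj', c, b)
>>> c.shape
(7, 37)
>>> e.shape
(37, 37)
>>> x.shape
(13, 3)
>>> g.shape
(13, 13)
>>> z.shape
(13, 3)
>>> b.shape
(37, 37)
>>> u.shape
(37, 7)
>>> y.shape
(37, 37)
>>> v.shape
(7, 37, 37)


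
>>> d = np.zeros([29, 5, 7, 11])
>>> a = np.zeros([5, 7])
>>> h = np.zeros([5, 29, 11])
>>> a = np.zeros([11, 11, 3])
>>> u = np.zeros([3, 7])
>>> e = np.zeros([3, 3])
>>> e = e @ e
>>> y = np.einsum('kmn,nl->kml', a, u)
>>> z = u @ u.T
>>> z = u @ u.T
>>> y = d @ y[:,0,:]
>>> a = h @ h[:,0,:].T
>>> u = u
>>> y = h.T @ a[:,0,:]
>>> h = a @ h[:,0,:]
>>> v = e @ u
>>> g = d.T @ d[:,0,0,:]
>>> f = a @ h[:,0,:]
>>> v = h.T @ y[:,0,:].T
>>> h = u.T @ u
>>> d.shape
(29, 5, 7, 11)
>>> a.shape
(5, 29, 5)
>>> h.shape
(7, 7)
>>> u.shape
(3, 7)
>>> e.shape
(3, 3)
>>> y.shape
(11, 29, 5)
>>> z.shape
(3, 3)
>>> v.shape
(11, 29, 11)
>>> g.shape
(11, 7, 5, 11)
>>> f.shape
(5, 29, 11)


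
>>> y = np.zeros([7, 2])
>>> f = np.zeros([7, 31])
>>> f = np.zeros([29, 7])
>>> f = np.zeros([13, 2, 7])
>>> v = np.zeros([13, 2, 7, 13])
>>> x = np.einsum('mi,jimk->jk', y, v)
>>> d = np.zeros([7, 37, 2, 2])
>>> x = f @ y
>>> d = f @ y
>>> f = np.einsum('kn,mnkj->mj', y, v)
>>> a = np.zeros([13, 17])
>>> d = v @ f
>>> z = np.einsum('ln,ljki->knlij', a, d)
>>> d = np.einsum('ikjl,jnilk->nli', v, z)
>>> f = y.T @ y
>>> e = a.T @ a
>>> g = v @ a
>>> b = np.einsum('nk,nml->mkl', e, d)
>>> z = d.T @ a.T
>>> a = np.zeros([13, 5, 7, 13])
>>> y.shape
(7, 2)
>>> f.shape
(2, 2)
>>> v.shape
(13, 2, 7, 13)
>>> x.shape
(13, 2, 2)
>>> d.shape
(17, 13, 13)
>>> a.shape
(13, 5, 7, 13)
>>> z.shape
(13, 13, 13)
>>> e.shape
(17, 17)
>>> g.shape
(13, 2, 7, 17)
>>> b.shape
(13, 17, 13)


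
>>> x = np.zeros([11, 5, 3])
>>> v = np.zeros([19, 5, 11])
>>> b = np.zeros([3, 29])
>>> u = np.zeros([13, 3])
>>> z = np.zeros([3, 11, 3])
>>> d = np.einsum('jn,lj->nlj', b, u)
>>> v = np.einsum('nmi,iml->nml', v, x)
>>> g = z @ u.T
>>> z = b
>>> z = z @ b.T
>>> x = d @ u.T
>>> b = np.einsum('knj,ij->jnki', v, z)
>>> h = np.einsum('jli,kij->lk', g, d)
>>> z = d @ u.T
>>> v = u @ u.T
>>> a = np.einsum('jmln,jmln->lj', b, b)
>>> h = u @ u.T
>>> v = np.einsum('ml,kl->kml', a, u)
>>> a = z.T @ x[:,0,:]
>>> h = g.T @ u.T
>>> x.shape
(29, 13, 13)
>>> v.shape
(13, 19, 3)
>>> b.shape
(3, 5, 19, 3)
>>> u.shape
(13, 3)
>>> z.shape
(29, 13, 13)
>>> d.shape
(29, 13, 3)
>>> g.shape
(3, 11, 13)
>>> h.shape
(13, 11, 13)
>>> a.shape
(13, 13, 13)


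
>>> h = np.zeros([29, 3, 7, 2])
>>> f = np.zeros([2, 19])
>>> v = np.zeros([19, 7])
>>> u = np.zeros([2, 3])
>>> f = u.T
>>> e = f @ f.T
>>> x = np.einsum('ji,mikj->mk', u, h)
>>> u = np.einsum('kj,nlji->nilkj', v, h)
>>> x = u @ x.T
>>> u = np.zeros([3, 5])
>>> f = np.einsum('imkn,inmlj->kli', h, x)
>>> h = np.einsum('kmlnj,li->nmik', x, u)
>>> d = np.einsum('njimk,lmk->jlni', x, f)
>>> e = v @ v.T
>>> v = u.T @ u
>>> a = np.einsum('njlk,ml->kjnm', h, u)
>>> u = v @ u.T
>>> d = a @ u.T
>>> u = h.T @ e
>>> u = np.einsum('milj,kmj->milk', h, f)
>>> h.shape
(19, 2, 5, 29)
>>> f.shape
(7, 19, 29)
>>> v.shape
(5, 5)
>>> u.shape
(19, 2, 5, 7)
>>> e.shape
(19, 19)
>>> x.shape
(29, 2, 3, 19, 29)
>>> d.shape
(29, 2, 19, 5)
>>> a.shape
(29, 2, 19, 3)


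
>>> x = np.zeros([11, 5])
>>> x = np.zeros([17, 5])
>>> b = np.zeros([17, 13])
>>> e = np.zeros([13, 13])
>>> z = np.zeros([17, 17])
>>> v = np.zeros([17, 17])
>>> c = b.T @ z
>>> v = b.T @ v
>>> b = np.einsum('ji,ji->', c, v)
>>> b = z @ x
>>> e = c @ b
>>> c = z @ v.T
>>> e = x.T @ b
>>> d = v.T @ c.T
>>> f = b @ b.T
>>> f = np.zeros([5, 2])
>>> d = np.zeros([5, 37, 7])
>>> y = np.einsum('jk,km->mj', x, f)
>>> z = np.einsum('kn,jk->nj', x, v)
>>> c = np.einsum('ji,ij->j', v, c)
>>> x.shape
(17, 5)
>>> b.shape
(17, 5)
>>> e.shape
(5, 5)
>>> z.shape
(5, 13)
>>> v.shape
(13, 17)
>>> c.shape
(13,)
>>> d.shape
(5, 37, 7)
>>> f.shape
(5, 2)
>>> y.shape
(2, 17)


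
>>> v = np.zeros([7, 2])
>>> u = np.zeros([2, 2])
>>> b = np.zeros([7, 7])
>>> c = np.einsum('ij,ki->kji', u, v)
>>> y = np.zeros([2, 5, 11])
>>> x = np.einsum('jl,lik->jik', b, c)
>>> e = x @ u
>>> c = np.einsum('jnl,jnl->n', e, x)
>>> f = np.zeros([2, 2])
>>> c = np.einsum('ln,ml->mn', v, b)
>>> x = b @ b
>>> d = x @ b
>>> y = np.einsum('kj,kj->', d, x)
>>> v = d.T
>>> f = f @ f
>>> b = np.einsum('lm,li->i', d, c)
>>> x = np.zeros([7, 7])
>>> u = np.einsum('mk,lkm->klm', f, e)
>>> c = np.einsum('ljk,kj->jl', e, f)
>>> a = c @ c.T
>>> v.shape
(7, 7)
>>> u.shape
(2, 7, 2)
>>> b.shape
(2,)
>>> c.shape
(2, 7)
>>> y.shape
()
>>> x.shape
(7, 7)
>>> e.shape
(7, 2, 2)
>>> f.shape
(2, 2)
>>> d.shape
(7, 7)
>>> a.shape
(2, 2)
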